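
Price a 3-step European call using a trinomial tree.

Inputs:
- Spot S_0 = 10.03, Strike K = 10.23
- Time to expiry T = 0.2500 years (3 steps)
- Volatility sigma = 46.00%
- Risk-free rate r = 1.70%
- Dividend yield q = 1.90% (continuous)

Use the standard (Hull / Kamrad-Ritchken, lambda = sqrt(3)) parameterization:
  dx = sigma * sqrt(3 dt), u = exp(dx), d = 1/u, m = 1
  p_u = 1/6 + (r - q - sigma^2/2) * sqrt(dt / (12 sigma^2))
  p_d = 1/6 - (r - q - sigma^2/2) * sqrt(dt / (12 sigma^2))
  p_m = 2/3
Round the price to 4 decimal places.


dt = T/N = 0.083333; dx = sigma*sqrt(3*dt) = 0.230000
u = exp(dx) = 1.258600; d = 1/u = 0.794534
p_u = 0.147138, p_m = 0.666667, p_d = 0.186196
Discount per step: exp(-r*dt) = 0.998584
Stock lattice S(k, j) with j the centered position index:
  k=0: S(0,+0) = 10.0300
  k=1: S(1,-1) = 7.9692; S(1,+0) = 10.0300; S(1,+1) = 12.6238
  k=2: S(2,-2) = 6.3318; S(2,-1) = 7.9692; S(2,+0) = 10.0300; S(2,+1) = 12.6238; S(2,+2) = 15.8883
  k=3: S(3,-3) = 5.0308; S(3,-2) = 6.3318; S(3,-1) = 7.9692; S(3,+0) = 10.0300; S(3,+1) = 12.6238; S(3,+2) = 15.8883; S(3,+3) = 19.9970
Terminal payoffs V(N, j) = max(S_T - K, 0):
  V(3,-3) = 0.000000; V(3,-2) = 0.000000; V(3,-1) = 0.000000; V(3,+0) = 0.000000; V(3,+1) = 2.393758; V(3,+2) = 5.658262; V(3,+3) = 9.766967
Backward induction: V(k, j) = exp(-r*dt) * [p_u * V(k+1, j+1) + p_m * V(k+1, j) + p_d * V(k+1, j-1)]
  V(2,-2) = exp(-r*dt) * [p_u*0.000000 + p_m*0.000000 + p_d*0.000000] = 0.000000
  V(2,-1) = exp(-r*dt) * [p_u*0.000000 + p_m*0.000000 + p_d*0.000000] = 0.000000
  V(2,+0) = exp(-r*dt) * [p_u*2.393758 + p_m*0.000000 + p_d*0.000000] = 0.351713
  V(2,+1) = exp(-r*dt) * [p_u*5.658262 + p_m*2.393758 + p_d*0.000000] = 2.424945
  V(2,+2) = exp(-r*dt) * [p_u*9.766967 + p_m*5.658262 + p_d*2.393758] = 5.646965
  V(1,-1) = exp(-r*dt) * [p_u*0.351713 + p_m*0.000000 + p_d*0.000000] = 0.051677
  V(1,+0) = exp(-r*dt) * [p_u*2.424945 + p_m*0.351713 + p_d*0.000000] = 0.590439
  V(1,+1) = exp(-r*dt) * [p_u*5.646965 + p_m*2.424945 + p_d*0.351713] = 2.509441
  V(0,+0) = exp(-r*dt) * [p_u*2.509441 + p_m*0.590439 + p_d*0.051677] = 0.771388

Answer: Price = V(0,0) = 0.7714


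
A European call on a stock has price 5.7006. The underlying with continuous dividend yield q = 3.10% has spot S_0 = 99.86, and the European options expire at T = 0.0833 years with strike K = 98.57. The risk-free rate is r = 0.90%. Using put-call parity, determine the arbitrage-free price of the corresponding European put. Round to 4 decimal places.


Answer: Put price = 4.5943

Derivation:
Put-call parity: C - P = S_0 * exp(-qT) - K * exp(-rT).
S_0 * exp(-qT) = 99.8600 * 0.99742103 = 99.60246418
K * exp(-rT) = 98.5700 * 0.99925058 = 98.49612976
P = C - S*exp(-qT) + K*exp(-rT)
P = 5.7006 - 99.60246418 + 98.49612976 = 4.5943


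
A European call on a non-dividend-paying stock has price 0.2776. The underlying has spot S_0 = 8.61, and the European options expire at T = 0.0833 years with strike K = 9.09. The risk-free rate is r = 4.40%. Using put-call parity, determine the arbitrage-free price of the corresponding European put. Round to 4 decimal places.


Put-call parity: C - P = S_0 * exp(-qT) - K * exp(-rT).
S_0 * exp(-qT) = 8.6100 * 1.00000000 = 8.61000000
K * exp(-rT) = 9.0900 * 0.99634151 = 9.05674431
P = C - S*exp(-qT) + K*exp(-rT)
P = 0.2776 - 8.61000000 + 9.05674431 = 0.7243

Answer: Put price = 0.7243


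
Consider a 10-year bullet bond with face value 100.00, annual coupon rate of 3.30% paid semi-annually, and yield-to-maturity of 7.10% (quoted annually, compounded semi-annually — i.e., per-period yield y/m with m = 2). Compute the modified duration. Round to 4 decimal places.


Answer: Modified duration = 8.0152

Derivation:
Coupon per period c = face * coupon_rate / m = 1.650000
Periods per year m = 2; per-period yield y/m = 0.035500
Number of cashflows N = 20
Cashflows (t years, CF_t, discount factor 1/(1+y/m)^(m*t), PV):
  t = 0.5000: CF_t = 1.650000, DF = 0.965717, PV = 1.593433
  t = 1.0000: CF_t = 1.650000, DF = 0.932609, PV = 1.538806
  t = 1.5000: CF_t = 1.650000, DF = 0.900637, PV = 1.486051
  t = 2.0000: CF_t = 1.650000, DF = 0.869760, PV = 1.435105
  t = 2.5000: CF_t = 1.650000, DF = 0.839942, PV = 1.385905
  t = 3.0000: CF_t = 1.650000, DF = 0.811147, PV = 1.338392
  t = 3.5000: CF_t = 1.650000, DF = 0.783338, PV = 1.292508
  t = 4.0000: CF_t = 1.650000, DF = 0.756483, PV = 1.248197
  t = 4.5000: CF_t = 1.650000, DF = 0.730549, PV = 1.205405
  t = 5.0000: CF_t = 1.650000, DF = 0.705503, PV = 1.164080
  t = 5.5000: CF_t = 1.650000, DF = 0.681316, PV = 1.124172
  t = 6.0000: CF_t = 1.650000, DF = 0.657959, PV = 1.085632
  t = 6.5000: CF_t = 1.650000, DF = 0.635402, PV = 1.048413
  t = 7.0000: CF_t = 1.650000, DF = 0.613619, PV = 1.012471
  t = 7.5000: CF_t = 1.650000, DF = 0.592582, PV = 0.977760
  t = 8.0000: CF_t = 1.650000, DF = 0.572267, PV = 0.944240
  t = 8.5000: CF_t = 1.650000, DF = 0.552648, PV = 0.911868
  t = 9.0000: CF_t = 1.650000, DF = 0.533701, PV = 0.880607
  t = 9.5000: CF_t = 1.650000, DF = 0.515404, PV = 0.850417
  t = 10.0000: CF_t = 101.650000, DF = 0.497735, PV = 50.594734
Price P = sum_t PV_t = 73.118196
First compute Macaulay numerator sum_t t * PV_t:
  t * PV_t at t = 0.5000: 0.796717
  t * PV_t at t = 1.0000: 1.538806
  t * PV_t at t = 1.5000: 2.229076
  t * PV_t at t = 2.0000: 2.870209
  t * PV_t at t = 2.5000: 3.464762
  t * PV_t at t = 3.0000: 4.015176
  t * PV_t at t = 3.5000: 4.523778
  t * PV_t at t = 4.0000: 4.992788
  t * PV_t at t = 4.5000: 5.424323
  t * PV_t at t = 5.0000: 5.820401
  t * PV_t at t = 5.5000: 6.182947
  t * PV_t at t = 6.0000: 6.513793
  t * PV_t at t = 6.5000: 6.814688
  t * PV_t at t = 7.0000: 7.087295
  t * PV_t at t = 7.5000: 7.333202
  t * PV_t at t = 8.0000: 7.553918
  t * PV_t at t = 8.5000: 7.750882
  t * PV_t at t = 9.0000: 7.925462
  t * PV_t at t = 9.5000: 8.078962
  t * PV_t at t = 10.0000: 505.947342
Macaulay duration D = 606.864526 / 73.118196 = 8.299774
Modified duration = D / (1 + y/m) = 8.299774 / (1 + 0.035500) = 8.015234


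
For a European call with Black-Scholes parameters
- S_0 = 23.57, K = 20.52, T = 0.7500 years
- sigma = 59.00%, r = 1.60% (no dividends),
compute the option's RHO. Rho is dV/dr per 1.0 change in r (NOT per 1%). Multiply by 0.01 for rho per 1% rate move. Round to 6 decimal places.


d1 = 0.5501701776; d2 = 0.0392151894
phi(d1) = 0.3429117528; exp(-qT) = 1.0000000000; exp(-rT) = 0.9880717129
N(d2) = 0.5156405882
Rho = K*T*exp(-rT)*N(d2) = 20.5200 * 0.7500 * 0.9880717129 * 0.5156405882 = 7.841049

Answer: Rho = 7.841049


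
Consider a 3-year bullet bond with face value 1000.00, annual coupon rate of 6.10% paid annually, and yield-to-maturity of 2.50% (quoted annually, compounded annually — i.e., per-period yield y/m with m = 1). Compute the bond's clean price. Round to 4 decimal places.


Answer: Price = 1102.8168

Derivation:
Coupon per period c = face * coupon_rate / m = 61.000000
Periods per year m = 1; per-period yield y/m = 0.025000
Number of cashflows N = 3
Cashflows (t years, CF_t, discount factor 1/(1+y/m)^(m*t), PV):
  t = 1.0000: CF_t = 61.000000, DF = 0.975610, PV = 59.512195
  t = 2.0000: CF_t = 61.000000, DF = 0.951814, PV = 58.060678
  t = 3.0000: CF_t = 1061.000000, DF = 0.928599, PV = 985.243975
Price P = sum_t PV_t = 1102.816848


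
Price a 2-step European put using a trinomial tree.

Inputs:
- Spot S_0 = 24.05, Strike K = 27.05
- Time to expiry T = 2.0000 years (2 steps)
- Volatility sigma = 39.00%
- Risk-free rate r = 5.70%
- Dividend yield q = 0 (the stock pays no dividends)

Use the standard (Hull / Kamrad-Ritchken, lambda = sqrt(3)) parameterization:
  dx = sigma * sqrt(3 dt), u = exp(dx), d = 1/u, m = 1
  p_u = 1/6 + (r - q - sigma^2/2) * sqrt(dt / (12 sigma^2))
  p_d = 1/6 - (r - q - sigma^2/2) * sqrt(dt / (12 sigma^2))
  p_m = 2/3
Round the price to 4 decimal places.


dt = T/N = 1.000000; dx = sigma*sqrt(3*dt) = 0.675500
u = exp(dx) = 1.965015; d = 1/u = 0.508902
p_u = 0.152566, p_m = 0.666667, p_d = 0.180767
Discount per step: exp(-r*dt) = 0.944594
Stock lattice S(k, j) with j the centered position index:
  k=0: S(0,+0) = 24.0500
  k=1: S(1,-1) = 12.2391; S(1,+0) = 24.0500; S(1,+1) = 47.2586
  k=2: S(2,-2) = 6.2285; S(2,-1) = 12.2391; S(2,+0) = 24.0500; S(2,+1) = 47.2586; S(2,+2) = 92.8639
Terminal payoffs V(N, j) = max(K - S_T, 0):
  V(2,-2) = 20.821501; V(2,-1) = 14.810907; V(2,+0) = 3.000000; V(2,+1) = 0.000000; V(2,+2) = 0.000000
Backward induction: V(k, j) = exp(-r*dt) * [p_u * V(k+1, j+1) + p_m * V(k+1, j) + p_d * V(k+1, j-1)]
  V(1,-1) = exp(-r*dt) * [p_u*3.000000 + p_m*14.810907 + p_d*20.821501] = 13.314510
  V(1,+0) = exp(-r*dt) * [p_u*0.000000 + p_m*3.000000 + p_d*14.810907] = 4.418176
  V(1,+1) = exp(-r*dt) * [p_u*0.000000 + p_m*0.000000 + p_d*3.000000] = 0.512255
  V(0,+0) = exp(-r*dt) * [p_u*0.512255 + p_m*4.418176 + p_d*13.314510] = 5.129554

Answer: Price = V(0,0) = 5.1296


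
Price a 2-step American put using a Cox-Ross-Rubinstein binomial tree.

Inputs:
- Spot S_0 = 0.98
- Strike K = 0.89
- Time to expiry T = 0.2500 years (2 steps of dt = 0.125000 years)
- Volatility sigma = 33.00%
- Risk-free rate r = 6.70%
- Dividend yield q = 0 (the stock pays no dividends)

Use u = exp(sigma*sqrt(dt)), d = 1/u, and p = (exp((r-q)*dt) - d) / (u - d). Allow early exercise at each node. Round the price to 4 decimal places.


Answer: Price = V(0,0) = 0.0273

Derivation:
dt = T/N = 0.125000
u = exp(sigma*sqrt(dt)) = 1.123751; d = 1/u = 0.889876
p = (exp((r-q)*dt) - d) / (u - d) = 0.506825
Discount per step: exp(-r*dt) = 0.991660
Stock lattice S(k, i) with i counting down-moves:
  k=0: S(0,0) = 0.9800
  k=1: S(1,0) = 1.1013; S(1,1) = 0.8721
  k=2: S(2,0) = 1.2376; S(2,1) = 0.9800; S(2,2) = 0.7760
Terminal payoffs V(N, i) = max(K - S_T, 0):
  V(2,0) = 0.000000; V(2,1) = 0.000000; V(2,2) = 0.113957
Backward induction: V(k, i) = exp(-r*dt) * [p * V(k+1, i) + (1-p) * V(k+1, i+1)]; then take max(V_cont, immediate exercise) for American.
  V(1,0) = exp(-r*dt) * [p*0.000000 + (1-p)*0.000000] = 0.000000; exercise = 0.000000; V(1,0) = max -> 0.000000
  V(1,1) = exp(-r*dt) * [p*0.000000 + (1-p)*0.113957] = 0.055732; exercise = 0.017921; V(1,1) = max -> 0.055732
  V(0,0) = exp(-r*dt) * [p*0.000000 + (1-p)*0.055732] = 0.027257; exercise = 0.000000; V(0,0) = max -> 0.027257


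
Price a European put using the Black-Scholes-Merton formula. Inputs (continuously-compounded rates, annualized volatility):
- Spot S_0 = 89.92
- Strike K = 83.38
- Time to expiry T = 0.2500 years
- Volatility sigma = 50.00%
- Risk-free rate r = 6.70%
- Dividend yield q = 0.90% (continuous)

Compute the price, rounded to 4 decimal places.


Answer: Price = 5.2236

Derivation:
d1 = (ln(S/K) + (r - q + 0.5*sigma^2) * T) / (sigma * sqrt(T)) = 0.48504765
d2 = d1 - sigma * sqrt(T) = 0.23504765
exp(-rT) = 0.98338950; exp(-qT) = 0.99775253
P = K * exp(-rT) * N(-d2) - S_0 * exp(-qT) * N(-d1)
N(-d1) = 0.31382127; N(-d2) = 0.40708587
P = 83.3800 * 0.98338950 * 0.40708587 - 89.9200 * 0.99775253 * 0.31382127 = 5.2236


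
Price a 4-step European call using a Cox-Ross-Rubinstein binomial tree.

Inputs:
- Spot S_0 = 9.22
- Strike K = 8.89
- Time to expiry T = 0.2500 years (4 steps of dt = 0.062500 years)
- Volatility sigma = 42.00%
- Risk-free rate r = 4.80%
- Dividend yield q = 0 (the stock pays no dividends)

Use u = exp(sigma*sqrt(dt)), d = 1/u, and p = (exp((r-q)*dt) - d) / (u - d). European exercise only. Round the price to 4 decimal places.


dt = T/N = 0.062500
u = exp(sigma*sqrt(dt)) = 1.110711; d = 1/u = 0.900325
p = (exp((r-q)*dt) - d) / (u - d) = 0.488055
Discount per step: exp(-r*dt) = 0.997004
Stock lattice S(k, i) with i counting down-moves:
  k=0: S(0,0) = 9.2200
  k=1: S(1,0) = 10.2408; S(1,1) = 8.3010
  k=2: S(2,0) = 11.3745; S(2,1) = 9.2200; S(2,2) = 7.4736
  k=3: S(3,0) = 12.6338; S(3,1) = 10.2408; S(3,2) = 8.3010; S(3,3) = 6.7287
  k=4: S(4,0) = 14.0325; S(4,1) = 11.3745; S(4,2) = 9.2200; S(4,3) = 7.4736; S(4,4) = 6.0580
Terminal payoffs V(N, i) = max(S_T - K, 0):
  V(4,0) = 5.142486; V(4,1) = 2.484512; V(4,2) = 0.330000; V(4,3) = 0.000000; V(4,4) = 0.000000
Backward induction: V(k, i) = exp(-r*dt) * [p * V(k+1, i) + (1-p) * V(k+1, i+1)].
  V(3,0) = exp(-r*dt) * [p*5.142486 + (1-p)*2.484512] = 3.770421
  V(3,1) = exp(-r*dt) * [p*2.484512 + (1-p)*0.330000] = 1.377382
  V(3,2) = exp(-r*dt) * [p*0.330000 + (1-p)*0.000000] = 0.160576
  V(3,3) = exp(-r*dt) * [p*0.000000 + (1-p)*0.000000] = 0.000000
  V(2,0) = exp(-r*dt) * [p*3.770421 + (1-p)*1.377382] = 2.537692
  V(2,1) = exp(-r*dt) * [p*1.377382 + (1-p)*0.160576] = 0.752184
  V(2,2) = exp(-r*dt) * [p*0.160576 + (1-p)*0.000000] = 0.078135
  V(1,0) = exp(-r*dt) * [p*2.537692 + (1-p)*0.752184] = 1.618747
  V(1,1) = exp(-r*dt) * [p*0.752184 + (1-p)*0.078135] = 0.405889
  V(0,0) = exp(-r*dt) * [p*1.618747 + (1-p)*0.405889] = 0.994841

Answer: Price = V(0,0) = 0.9948


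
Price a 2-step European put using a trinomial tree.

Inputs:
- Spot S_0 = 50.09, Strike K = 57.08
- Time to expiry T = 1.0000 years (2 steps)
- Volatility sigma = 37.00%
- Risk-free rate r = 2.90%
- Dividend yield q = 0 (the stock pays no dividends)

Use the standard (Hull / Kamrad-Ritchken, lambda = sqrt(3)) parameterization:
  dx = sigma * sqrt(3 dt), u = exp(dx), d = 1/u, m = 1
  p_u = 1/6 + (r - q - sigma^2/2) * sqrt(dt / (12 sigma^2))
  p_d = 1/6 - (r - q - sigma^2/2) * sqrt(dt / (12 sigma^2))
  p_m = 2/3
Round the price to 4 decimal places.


Answer: Price = V(0,0) = 10.8199

Derivation:
dt = T/N = 0.500000; dx = sigma*sqrt(3*dt) = 0.453156
u = exp(dx) = 1.573269; d = 1/u = 0.635619
p_u = 0.144903, p_m = 0.666667, p_d = 0.188431
Discount per step: exp(-r*dt) = 0.985605
Stock lattice S(k, j) with j the centered position index:
  k=0: S(0,+0) = 50.0900
  k=1: S(1,-1) = 31.8382; S(1,+0) = 50.0900; S(1,+1) = 78.8050
  k=2: S(2,-2) = 20.2370; S(2,-1) = 31.8382; S(2,+0) = 50.0900; S(2,+1) = 78.8050; S(2,+2) = 123.9815
Terminal payoffs V(N, j) = max(K - S_T, 0):
  V(2,-2) = 36.843049; V(2,-1) = 25.241833; V(2,+0) = 6.990000; V(2,+1) = 0.000000; V(2,+2) = 0.000000
Backward induction: V(k, j) = exp(-r*dt) * [p_u * V(k+1, j+1) + p_m * V(k+1, j) + p_d * V(k+1, j-1)]
  V(1,-1) = exp(-r*dt) * [p_u*6.990000 + p_m*25.241833 + p_d*36.843049] = 24.426358
  V(1,+0) = exp(-r*dt) * [p_u*0.000000 + p_m*6.990000 + p_d*25.241833] = 9.280785
  V(1,+1) = exp(-r*dt) * [p_u*0.000000 + p_m*0.000000 + p_d*6.990000] = 1.298170
  V(0,+0) = exp(-r*dt) * [p_u*1.298170 + p_m*9.280785 + p_d*24.426358] = 10.819942


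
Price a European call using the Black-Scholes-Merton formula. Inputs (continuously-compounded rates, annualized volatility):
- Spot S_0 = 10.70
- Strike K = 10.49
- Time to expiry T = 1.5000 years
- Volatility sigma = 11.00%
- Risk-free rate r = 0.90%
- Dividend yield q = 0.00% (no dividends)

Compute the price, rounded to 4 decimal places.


d1 = (ln(S/K) + (r - q + 0.5*sigma^2) * T) / (sigma * sqrt(T)) = 0.31469500
d2 = d1 - sigma * sqrt(T) = 0.17997306
exp(-rT) = 0.98659072; exp(-qT) = 1.00000000
C = S_0 * exp(-qT) * N(d1) - K * exp(-rT) * N(d2)
N(d1) = 0.62350338; N(d2) = 0.57141314
C = 10.7000 * 1.00000000 * 0.62350338 - 10.4900 * 0.98659072 * 0.57141314 = 0.7577

Answer: Price = 0.7577


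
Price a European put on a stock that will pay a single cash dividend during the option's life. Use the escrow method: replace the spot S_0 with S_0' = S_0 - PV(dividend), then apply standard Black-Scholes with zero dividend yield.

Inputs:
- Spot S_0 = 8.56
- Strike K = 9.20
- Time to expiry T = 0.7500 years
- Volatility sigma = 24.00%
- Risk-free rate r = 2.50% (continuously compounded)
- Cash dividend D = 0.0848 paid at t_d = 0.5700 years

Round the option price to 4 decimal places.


PV(D) = D * exp(-r * t_d) = 0.0848 * 0.98585105 = 0.08360017
S_0' = S_0 - PV(D) = 8.5600 - 0.08360017 = 8.47639983
d1 = (ln(S_0'/K) + (r + sigma^2/2)*T) / (sigma*sqrt(T)) = -0.19999256
d2 = d1 - sigma*sqrt(T) = -0.40783866
exp(-rT) = 0.98142469
N(-d1) = 0.57925680; N(-d2) = 0.65830393
P = K * exp(-rT) * N(-d2) - S_0' * N(-d1) = 9.2000 * 0.98142469 * 0.65830393 - 8.47639983 * 0.57925680 = 1.0339

Answer: Price = 1.0339


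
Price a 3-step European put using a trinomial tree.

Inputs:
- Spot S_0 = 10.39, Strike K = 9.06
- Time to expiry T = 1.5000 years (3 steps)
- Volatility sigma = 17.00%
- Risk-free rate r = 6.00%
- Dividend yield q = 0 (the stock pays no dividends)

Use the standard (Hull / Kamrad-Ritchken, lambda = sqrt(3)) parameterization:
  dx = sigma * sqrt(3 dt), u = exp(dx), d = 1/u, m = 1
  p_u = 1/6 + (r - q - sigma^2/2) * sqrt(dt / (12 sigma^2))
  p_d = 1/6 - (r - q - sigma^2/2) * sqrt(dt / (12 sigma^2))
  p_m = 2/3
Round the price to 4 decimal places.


Answer: Price = V(0,0) = 0.1448

Derivation:
dt = T/N = 0.500000; dx = sigma*sqrt(3*dt) = 0.208207
u = exp(dx) = 1.231468; d = 1/u = 0.812039
p_u = 0.221360, p_m = 0.666667, p_d = 0.111973
Discount per step: exp(-r*dt) = 0.970446
Stock lattice S(k, j) with j the centered position index:
  k=0: S(0,+0) = 10.3900
  k=1: S(1,-1) = 8.4371; S(1,+0) = 10.3900; S(1,+1) = 12.7949
  k=2: S(2,-2) = 6.8512; S(2,-1) = 8.4371; S(2,+0) = 10.3900; S(2,+1) = 12.7949; S(2,+2) = 15.7566
  k=3: S(3,-3) = 5.5635; S(3,-2) = 6.8512; S(3,-1) = 8.4371; S(3,+0) = 10.3900; S(3,+1) = 12.7949; S(3,+2) = 15.7566; S(3,+3) = 19.4037
Terminal payoffs V(N, j) = max(K - S_T, 0):
  V(3,-3) = 3.496519; V(3,-2) = 2.208754; V(3,-1) = 0.622912; V(3,+0) = 0.000000; V(3,+1) = 0.000000; V(3,+2) = 0.000000; V(3,+3) = 0.000000
Backward induction: V(k, j) = exp(-r*dt) * [p_u * V(k+1, j+1) + p_m * V(k+1, j) + p_d * V(k+1, j-1)]
  V(2,-2) = exp(-r*dt) * [p_u*0.622912 + p_m*2.208754 + p_d*3.496519] = 1.942742
  V(2,-1) = exp(-r*dt) * [p_u*0.000000 + p_m*0.622912 + p_d*2.208754] = 0.643014
  V(2,+0) = exp(-r*dt) * [p_u*0.000000 + p_m*0.000000 + p_d*0.622912] = 0.067688
  V(2,+1) = exp(-r*dt) * [p_u*0.000000 + p_m*0.000000 + p_d*0.000000] = 0.000000
  V(2,+2) = exp(-r*dt) * [p_u*0.000000 + p_m*0.000000 + p_d*0.000000] = 0.000000
  V(1,-1) = exp(-r*dt) * [p_u*0.067688 + p_m*0.643014 + p_d*1.942742] = 0.641654
  V(1,+0) = exp(-r*dt) * [p_u*0.000000 + p_m*0.067688 + p_d*0.643014] = 0.113664
  V(1,+1) = exp(-r*dt) * [p_u*0.000000 + p_m*0.000000 + p_d*0.067688] = 0.007355
  V(0,+0) = exp(-r*dt) * [p_u*0.007355 + p_m*0.113664 + p_d*0.641654] = 0.144841


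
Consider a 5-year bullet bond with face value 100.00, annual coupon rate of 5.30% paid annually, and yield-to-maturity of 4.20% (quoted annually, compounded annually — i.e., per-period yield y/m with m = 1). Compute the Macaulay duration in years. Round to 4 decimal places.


Coupon per period c = face * coupon_rate / m = 5.300000
Periods per year m = 1; per-period yield y/m = 0.042000
Number of cashflows N = 5
Cashflows (t years, CF_t, discount factor 1/(1+y/m)^(m*t), PV):
  t = 1.0000: CF_t = 5.300000, DF = 0.959693, PV = 5.086372
  t = 2.0000: CF_t = 5.300000, DF = 0.921010, PV = 4.881355
  t = 3.0000: CF_t = 5.300000, DF = 0.883887, PV = 4.684602
  t = 4.0000: CF_t = 5.300000, DF = 0.848260, PV = 4.495779
  t = 5.0000: CF_t = 105.300000, DF = 0.814069, PV = 85.721503
Price P = sum_t PV_t = 104.869612
Macaulay numerator sum_t t * PV_t:
  t * PV_t at t = 1.0000: 5.086372
  t * PV_t at t = 2.0000: 9.762711
  t * PV_t at t = 3.0000: 14.053806
  t * PV_t at t = 4.0000: 17.983118
  t * PV_t at t = 5.0000: 428.607514
Macaulay duration D = (sum_t t * PV_t) / P = 475.493522 / 104.869612 = 4.534140

Answer: Macaulay duration = 4.5341 years


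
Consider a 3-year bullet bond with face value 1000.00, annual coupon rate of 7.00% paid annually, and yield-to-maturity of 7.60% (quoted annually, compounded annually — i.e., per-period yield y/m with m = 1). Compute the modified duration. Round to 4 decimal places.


Coupon per period c = face * coupon_rate / m = 70.000000
Periods per year m = 1; per-period yield y/m = 0.076000
Number of cashflows N = 3
Cashflows (t years, CF_t, discount factor 1/(1+y/m)^(m*t), PV):
  t = 1.0000: CF_t = 70.000000, DF = 0.929368, PV = 65.055762
  t = 2.0000: CF_t = 70.000000, DF = 0.863725, PV = 60.460745
  t = 3.0000: CF_t = 1070.000000, DF = 0.802718, PV = 858.908625
Price P = sum_t PV_t = 984.425132
First compute Macaulay numerator sum_t t * PV_t:
  t * PV_t at t = 1.0000: 65.055762
  t * PV_t at t = 2.0000: 120.921491
  t * PV_t at t = 3.0000: 2576.725874
Macaulay duration D = 2762.703127 / 984.425132 = 2.806413
Modified duration = D / (1 + y/m) = 2.806413 / (1 + 0.076000) = 2.608190

Answer: Modified duration = 2.6082


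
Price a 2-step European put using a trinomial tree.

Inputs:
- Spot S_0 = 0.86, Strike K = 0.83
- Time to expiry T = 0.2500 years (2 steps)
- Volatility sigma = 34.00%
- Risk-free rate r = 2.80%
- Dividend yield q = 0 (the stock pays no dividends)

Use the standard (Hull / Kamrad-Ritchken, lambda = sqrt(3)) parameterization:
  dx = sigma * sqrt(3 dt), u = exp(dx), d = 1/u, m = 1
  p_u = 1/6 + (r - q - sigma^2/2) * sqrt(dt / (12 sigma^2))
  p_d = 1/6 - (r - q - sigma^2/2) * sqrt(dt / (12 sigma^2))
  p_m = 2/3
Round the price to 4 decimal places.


Answer: Price = V(0,0) = 0.0387

Derivation:
dt = T/N = 0.125000; dx = sigma*sqrt(3*dt) = 0.208207
u = exp(dx) = 1.231468; d = 1/u = 0.812039
p_u = 0.157721, p_m = 0.666667, p_d = 0.175612
Discount per step: exp(-r*dt) = 0.996506
Stock lattice S(k, j) with j the centered position index:
  k=0: S(0,+0) = 0.8600
  k=1: S(1,-1) = 0.6984; S(1,+0) = 0.8600; S(1,+1) = 1.0591
  k=2: S(2,-2) = 0.5671; S(2,-1) = 0.6984; S(2,+0) = 0.8600; S(2,+1) = 1.0591; S(2,+2) = 1.3042
Terminal payoffs V(N, j) = max(K - S_T, 0):
  V(2,-2) = 0.262909; V(2,-1) = 0.131646; V(2,+0) = 0.000000; V(2,+1) = 0.000000; V(2,+2) = 0.000000
Backward induction: V(k, j) = exp(-r*dt) * [p_u * V(k+1, j+1) + p_m * V(k+1, j) + p_d * V(k+1, j-1)]
  V(1,-1) = exp(-r*dt) * [p_u*0.000000 + p_m*0.131646 + p_d*0.262909] = 0.133466
  V(1,+0) = exp(-r*dt) * [p_u*0.000000 + p_m*0.000000 + p_d*0.131646] = 0.023038
  V(1,+1) = exp(-r*dt) * [p_u*0.000000 + p_m*0.000000 + p_d*0.000000] = 0.000000
  V(0,+0) = exp(-r*dt) * [p_u*0.000000 + p_m*0.023038 + p_d*0.133466] = 0.038661


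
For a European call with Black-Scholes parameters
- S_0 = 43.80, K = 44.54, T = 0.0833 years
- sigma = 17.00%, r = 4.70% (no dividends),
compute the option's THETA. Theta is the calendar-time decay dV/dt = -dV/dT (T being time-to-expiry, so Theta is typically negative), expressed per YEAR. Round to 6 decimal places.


Answer: Theta = -5.811179

Derivation:
d1 = -0.2371358332; d2 = -0.2862007902
phi(d1) = 0.3878815634; exp(-qT) = 1.0000000000; exp(-rT) = 0.9960925540
Theta = -S*exp(-qT)*phi(d1)*sigma/(2*sqrt(T)) - r*K*exp(-rT)*N(d2) + q*S*exp(-qT)*N(d1)
N(d1) = 0.4062757071; N(d2) = 0.3873621693; sqrt(T) = 0.2886173938
Term 1 = -43.8000 * 1.0000000000 * 0.3878815634 * 0.1700 / (2 * 0.2886173938) = -5.0034512526
Term 2 = -0.0470 * 44.5400 * 0.9960925540 * 0.3873621693 = -0.8077276848
Term 3 = 0 (no dividend yield, q = 0)
Theta = -5.0034512526 + (-0.8077276848) + (0.0000000000) = -5.811179


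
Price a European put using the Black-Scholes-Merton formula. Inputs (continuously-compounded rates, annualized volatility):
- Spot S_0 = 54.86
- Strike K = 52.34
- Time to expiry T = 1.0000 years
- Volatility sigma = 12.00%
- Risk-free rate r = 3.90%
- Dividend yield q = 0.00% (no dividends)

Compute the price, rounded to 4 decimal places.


Answer: Price = 0.8747

Derivation:
d1 = (ln(S/K) + (r - q + 0.5*sigma^2) * T) / (sigma * sqrt(T)) = 0.77686324
d2 = d1 - sigma * sqrt(T) = 0.65686324
exp(-rT) = 0.96175071; exp(-qT) = 1.00000000
P = K * exp(-rT) * N(-d2) - S_0 * exp(-qT) * N(-d1)
N(-d1) = 0.21861973; N(-d2) = 0.25563443
P = 52.3400 * 0.96175071 * 0.25563443 - 54.8600 * 1.00000000 * 0.21861973 = 0.8747


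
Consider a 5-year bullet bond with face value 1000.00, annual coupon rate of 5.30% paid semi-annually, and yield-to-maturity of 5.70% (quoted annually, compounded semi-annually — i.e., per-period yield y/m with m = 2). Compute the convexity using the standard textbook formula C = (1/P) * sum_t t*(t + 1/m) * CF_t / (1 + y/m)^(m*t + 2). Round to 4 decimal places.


Answer: Convexity = 22.2307

Derivation:
Coupon per period c = face * coupon_rate / m = 26.500000
Periods per year m = 2; per-period yield y/m = 0.028500
Number of cashflows N = 10
Cashflows (t years, CF_t, discount factor 1/(1+y/m)^(m*t), PV):
  t = 0.5000: CF_t = 26.500000, DF = 0.972290, PV = 25.765678
  t = 1.0000: CF_t = 26.500000, DF = 0.945347, PV = 25.051705
  t = 1.5000: CF_t = 26.500000, DF = 0.919152, PV = 24.357515
  t = 2.0000: CF_t = 26.500000, DF = 0.893682, PV = 23.682562
  t = 2.5000: CF_t = 26.500000, DF = 0.868917, PV = 23.026312
  t = 3.0000: CF_t = 26.500000, DF = 0.844840, PV = 22.388247
  t = 3.5000: CF_t = 26.500000, DF = 0.821429, PV = 21.767863
  t = 4.0000: CF_t = 26.500000, DF = 0.798667, PV = 21.164670
  t = 4.5000: CF_t = 26.500000, DF = 0.776536, PV = 20.578192
  t = 5.0000: CF_t = 1026.500000, DF = 0.755018, PV = 775.025503
Price P = sum_t PV_t = 982.808248
Convexity numerator sum_t t*(t + 1/m) * CF_t / (1+y/m)^(m*t + 2):
  t = 0.5000: term = 12.178758
  t = 1.0000: term = 35.523844
  t = 1.5000: term = 69.078937
  t = 2.0000: term = 111.941237
  t = 2.5000: term = 163.258975
  t = 3.0000: term = 222.229037
  t = 3.5000: term = 288.094684
  t = 4.0000: term = 360.143366
  t = 4.5000: term = 437.704625
  t = 5.0000: term = 20148.378241
Convexity = (1/P) * sum = 21848.531704 / 982.808248 = 22.230717


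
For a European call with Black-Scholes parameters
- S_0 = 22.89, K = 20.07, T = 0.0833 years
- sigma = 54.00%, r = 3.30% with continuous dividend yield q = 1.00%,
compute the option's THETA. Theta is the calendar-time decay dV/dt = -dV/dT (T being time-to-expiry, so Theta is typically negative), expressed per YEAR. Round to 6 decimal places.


d1 = 0.9337943094; d2 = 0.7779409168
phi(d1) = 0.2579667859; exp(-qT) = 0.9991673468; exp(-rT) = 0.9972548748
Theta = -S*exp(-qT)*phi(d1)*sigma/(2*sqrt(T)) - r*K*exp(-rT)*N(d2) + q*S*exp(-qT)*N(d1)
N(d1) = 0.8247949973; N(d2) = 0.7816980774; sqrt(T) = 0.2886173938
Term 1 = -22.8900 * 0.9991673468 * 0.2579667859 * 0.5400 / (2 * 0.2886173938) = -5.5193645706
Term 2 = -0.0330 * 20.0700 * 0.9972548748 * 0.7816980774 = -0.5163052297
Term 3 = 0.0100 * 22.8900 * 0.9991673468 * 0.8247949973 = 0.1886383736
Theta = -5.5193645706 + (-0.5163052297) + (0.1886383736) = -5.847031

Answer: Theta = -5.847031


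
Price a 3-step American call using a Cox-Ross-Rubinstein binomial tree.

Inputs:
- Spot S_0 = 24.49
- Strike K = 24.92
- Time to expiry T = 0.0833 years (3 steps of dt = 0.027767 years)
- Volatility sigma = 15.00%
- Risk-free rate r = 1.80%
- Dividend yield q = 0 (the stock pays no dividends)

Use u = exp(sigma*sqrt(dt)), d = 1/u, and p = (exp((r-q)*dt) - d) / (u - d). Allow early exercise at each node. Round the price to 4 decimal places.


Answer: Price = V(0,0) = 0.2601

Derivation:
dt = T/N = 0.027767
u = exp(sigma*sqrt(dt)) = 1.025310; d = 1/u = 0.975315
p = (exp((r-q)*dt) - d) / (u - d) = 0.503751
Discount per step: exp(-r*dt) = 0.999500
Stock lattice S(k, i) with i counting down-moves:
  k=0: S(0,0) = 24.4900
  k=1: S(1,0) = 25.1098; S(1,1) = 23.8855
  k=2: S(2,0) = 25.7454; S(2,1) = 24.4900; S(2,2) = 23.2958
  k=3: S(3,0) = 26.3970; S(3,1) = 25.1098; S(3,2) = 23.8855; S(3,3) = 22.7208
Terminal payoffs V(N, i) = max(S_T - K, 0):
  V(3,0) = 1.476987; V(3,1) = 0.189842; V(3,2) = 0.000000; V(3,3) = 0.000000
Backward induction: V(k, i) = exp(-r*dt) * [p * V(k+1, i) + (1-p) * V(k+1, i+1)]; then take max(V_cont, immediate exercise) for American.
  V(2,0) = exp(-r*dt) * [p*1.476987 + (1-p)*0.189842] = 0.837824; exercise = 0.825372; V(2,0) = max -> 0.837824
  V(2,1) = exp(-r*dt) * [p*0.189842 + (1-p)*0.000000] = 0.095585; exercise = 0.000000; V(2,1) = max -> 0.095585
  V(2,2) = exp(-r*dt) * [p*0.000000 + (1-p)*0.000000] = 0.000000; exercise = 0.000000; V(2,2) = max -> 0.000000
  V(1,0) = exp(-r*dt) * [p*0.837824 + (1-p)*0.095585] = 0.469254; exercise = 0.189842; V(1,0) = max -> 0.469254
  V(1,1) = exp(-r*dt) * [p*0.095585 + (1-p)*0.000000] = 0.048127; exercise = 0.000000; V(1,1) = max -> 0.048127
  V(0,0) = exp(-r*dt) * [p*0.469254 + (1-p)*0.048127] = 0.260140; exercise = 0.000000; V(0,0) = max -> 0.260140


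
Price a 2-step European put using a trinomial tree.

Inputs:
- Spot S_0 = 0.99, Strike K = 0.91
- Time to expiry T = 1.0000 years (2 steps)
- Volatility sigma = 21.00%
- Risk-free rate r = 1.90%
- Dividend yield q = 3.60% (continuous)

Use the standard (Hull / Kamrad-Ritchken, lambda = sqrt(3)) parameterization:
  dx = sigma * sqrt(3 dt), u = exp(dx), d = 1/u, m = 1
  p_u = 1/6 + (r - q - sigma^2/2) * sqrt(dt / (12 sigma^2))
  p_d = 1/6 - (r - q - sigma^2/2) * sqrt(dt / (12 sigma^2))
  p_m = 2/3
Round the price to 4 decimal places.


Answer: Price = V(0,0) = 0.0518

Derivation:
dt = T/N = 0.500000; dx = sigma*sqrt(3*dt) = 0.257196
u = exp(dx) = 1.293299; d = 1/u = 0.773216
p_u = 0.128709, p_m = 0.666667, p_d = 0.204624
Discount per step: exp(-r*dt) = 0.990545
Stock lattice S(k, j) with j the centered position index:
  k=0: S(0,+0) = 0.9900
  k=1: S(1,-1) = 0.7655; S(1,+0) = 0.9900; S(1,+1) = 1.2804
  k=2: S(2,-2) = 0.5919; S(2,-1) = 0.7655; S(2,+0) = 0.9900; S(2,+1) = 1.2804; S(2,+2) = 1.6559
Terminal payoffs V(N, j) = max(K - S_T, 0):
  V(2,-2) = 0.318115; V(2,-1) = 0.144516; V(2,+0) = 0.000000; V(2,+1) = 0.000000; V(2,+2) = 0.000000
Backward induction: V(k, j) = exp(-r*dt) * [p_u * V(k+1, j+1) + p_m * V(k+1, j) + p_d * V(k+1, j-1)]
  V(1,-1) = exp(-r*dt) * [p_u*0.000000 + p_m*0.144516 + p_d*0.318115] = 0.159912
  V(1,+0) = exp(-r*dt) * [p_u*0.000000 + p_m*0.000000 + p_d*0.144516] = 0.029292
  V(1,+1) = exp(-r*dt) * [p_u*0.000000 + p_m*0.000000 + p_d*0.000000] = 0.000000
  V(0,+0) = exp(-r*dt) * [p_u*0.000000 + p_m*0.029292 + p_d*0.159912] = 0.051756


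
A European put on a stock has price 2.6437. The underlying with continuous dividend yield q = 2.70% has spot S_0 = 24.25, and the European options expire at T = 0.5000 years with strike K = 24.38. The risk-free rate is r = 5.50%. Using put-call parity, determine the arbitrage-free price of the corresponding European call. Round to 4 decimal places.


Put-call parity: C - P = S_0 * exp(-qT) - K * exp(-rT).
S_0 * exp(-qT) = 24.2500 * 0.98659072 = 23.92482487
K * exp(-rT) = 24.3800 * 0.97287468 = 23.71868476
C = P + S*exp(-qT) - K*exp(-rT)
C = 2.6437 + 23.92482487 - 23.71868476 = 2.8498

Answer: Call price = 2.8498


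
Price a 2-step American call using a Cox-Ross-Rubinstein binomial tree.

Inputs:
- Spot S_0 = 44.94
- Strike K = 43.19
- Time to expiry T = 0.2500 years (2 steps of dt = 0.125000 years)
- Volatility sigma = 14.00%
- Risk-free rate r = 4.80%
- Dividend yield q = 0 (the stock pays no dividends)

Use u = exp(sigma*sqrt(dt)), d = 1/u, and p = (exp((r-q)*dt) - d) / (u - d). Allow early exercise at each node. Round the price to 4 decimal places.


Answer: Price = V(0,0) = 2.7661

Derivation:
dt = T/N = 0.125000
u = exp(sigma*sqrt(dt)) = 1.050743; d = 1/u = 0.951708
p = (exp((r-q)*dt) - d) / (u - d) = 0.548395
Discount per step: exp(-r*dt) = 0.994018
Stock lattice S(k, i) with i counting down-moves:
  k=0: S(0,0) = 44.9400
  k=1: S(1,0) = 47.2204; S(1,1) = 42.7697
  k=2: S(2,0) = 49.6165; S(2,1) = 44.9400; S(2,2) = 40.7043
Terminal payoffs V(N, i) = max(S_T - K, 0):
  V(2,0) = 6.426489; V(2,1) = 1.750000; V(2,2) = 0.000000
Backward induction: V(k, i) = exp(-r*dt) * [p * V(k+1, i) + (1-p) * V(k+1, i+1)]; then take max(V_cont, immediate exercise) for American.
  V(1,0) = exp(-r*dt) * [p*6.426489 + (1-p)*1.750000] = 4.288752; exercise = 4.030388; V(1,0) = max -> 4.288752
  V(1,1) = exp(-r*dt) * [p*1.750000 + (1-p)*0.000000] = 0.953950; exercise = 0.000000; V(1,1) = max -> 0.953950
  V(0,0) = exp(-r*dt) * [p*4.288752 + (1-p)*0.953950] = 2.766091; exercise = 1.750000; V(0,0) = max -> 2.766091


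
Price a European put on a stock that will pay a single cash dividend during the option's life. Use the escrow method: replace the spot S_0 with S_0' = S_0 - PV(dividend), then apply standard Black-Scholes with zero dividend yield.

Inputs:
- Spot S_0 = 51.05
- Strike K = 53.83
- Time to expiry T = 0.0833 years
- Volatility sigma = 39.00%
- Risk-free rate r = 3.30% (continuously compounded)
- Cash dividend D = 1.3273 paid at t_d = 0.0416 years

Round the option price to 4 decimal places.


Answer: Price = 4.8158

Derivation:
PV(D) = D * exp(-r * t_d) = 1.3273 * 0.99862814 = 1.32547913
S_0' = S_0 - PV(D) = 51.0500 - 1.32547913 = 49.72452087
d1 = (ln(S_0'/K) + (r + sigma^2/2)*T) / (sigma*sqrt(T)) = -0.62409728
d2 = d1 - sigma*sqrt(T) = -0.73665806
exp(-rT) = 0.99725487
N(-d1) = 0.73371815; N(-d2) = 0.76933484
P = K * exp(-rT) * N(-d2) - S_0' * N(-d1) = 53.8300 * 0.99725487 * 0.76933484 - 49.72452087 * 0.73371815 = 4.8158


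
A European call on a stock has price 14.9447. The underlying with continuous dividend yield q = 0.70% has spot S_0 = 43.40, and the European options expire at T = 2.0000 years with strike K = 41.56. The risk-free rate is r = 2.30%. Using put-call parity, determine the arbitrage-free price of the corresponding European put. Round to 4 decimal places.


Answer: Put price = 11.8396

Derivation:
Put-call parity: C - P = S_0 * exp(-qT) - K * exp(-rT).
S_0 * exp(-qT) = 43.4000 * 0.98609754 = 42.79663342
K * exp(-rT) = 41.5600 * 0.95504196 = 39.69154395
P = C - S*exp(-qT) + K*exp(-rT)
P = 14.9447 - 42.79663342 + 39.69154395 = 11.8396


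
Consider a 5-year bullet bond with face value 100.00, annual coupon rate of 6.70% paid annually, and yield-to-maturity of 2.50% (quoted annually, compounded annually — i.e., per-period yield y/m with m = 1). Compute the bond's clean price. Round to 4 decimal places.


Coupon per period c = face * coupon_rate / m = 6.700000
Periods per year m = 1; per-period yield y/m = 0.025000
Number of cashflows N = 5
Cashflows (t years, CF_t, discount factor 1/(1+y/m)^(m*t), PV):
  t = 1.0000: CF_t = 6.700000, DF = 0.975610, PV = 6.536585
  t = 2.0000: CF_t = 6.700000, DF = 0.951814, PV = 6.377156
  t = 3.0000: CF_t = 6.700000, DF = 0.928599, PV = 6.221616
  t = 4.0000: CF_t = 6.700000, DF = 0.905951, PV = 6.069869
  t = 5.0000: CF_t = 106.700000, DF = 0.883854, PV = 94.307252
Price P = sum_t PV_t = 119.512480

Answer: Price = 119.5125


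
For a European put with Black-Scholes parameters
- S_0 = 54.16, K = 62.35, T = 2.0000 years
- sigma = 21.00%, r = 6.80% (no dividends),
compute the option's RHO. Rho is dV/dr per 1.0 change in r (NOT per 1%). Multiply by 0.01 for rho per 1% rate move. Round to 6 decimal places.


d1 = 0.1322591261; d2 = -0.1647257220
phi(d1) = 0.3954682507; exp(-qT) = 1.0000000000; exp(-rT) = 0.8728426325
N(-d2) = 0.5654200648
Rho = -K*T*exp(-rT)*N(-d2) = -62.3500 * 2.0000 * 0.8728426325 * 0.5654200648 = -61.542285

Answer: Rho = -61.542285


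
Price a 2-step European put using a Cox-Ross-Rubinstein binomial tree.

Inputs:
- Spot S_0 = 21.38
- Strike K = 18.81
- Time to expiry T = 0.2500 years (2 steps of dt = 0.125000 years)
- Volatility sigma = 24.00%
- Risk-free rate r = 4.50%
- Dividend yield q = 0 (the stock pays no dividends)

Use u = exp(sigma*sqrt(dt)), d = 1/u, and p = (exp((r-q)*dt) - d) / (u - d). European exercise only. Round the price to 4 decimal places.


Answer: Price = V(0,0) = 0.1806

Derivation:
dt = T/N = 0.125000
u = exp(sigma*sqrt(dt)) = 1.088557; d = 1/u = 0.918647
p = (exp((r-q)*dt) - d) / (u - d) = 0.511999
Discount per step: exp(-r*dt) = 0.994391
Stock lattice S(k, i) with i counting down-moves:
  k=0: S(0,0) = 21.3800
  k=1: S(1,0) = 23.2733; S(1,1) = 19.6407
  k=2: S(2,0) = 25.3344; S(2,1) = 21.3800; S(2,2) = 18.0429
Terminal payoffs V(N, i) = max(K - S_T, 0):
  V(2,0) = 0.000000; V(2,1) = 0.000000; V(2,2) = 0.767136
Backward induction: V(k, i) = exp(-r*dt) * [p * V(k+1, i) + (1-p) * V(k+1, i+1)].
  V(1,0) = exp(-r*dt) * [p*0.000000 + (1-p)*0.000000] = 0.000000
  V(1,1) = exp(-r*dt) * [p*0.000000 + (1-p)*0.767136] = 0.372263
  V(0,0) = exp(-r*dt) * [p*0.000000 + (1-p)*0.372263] = 0.180646


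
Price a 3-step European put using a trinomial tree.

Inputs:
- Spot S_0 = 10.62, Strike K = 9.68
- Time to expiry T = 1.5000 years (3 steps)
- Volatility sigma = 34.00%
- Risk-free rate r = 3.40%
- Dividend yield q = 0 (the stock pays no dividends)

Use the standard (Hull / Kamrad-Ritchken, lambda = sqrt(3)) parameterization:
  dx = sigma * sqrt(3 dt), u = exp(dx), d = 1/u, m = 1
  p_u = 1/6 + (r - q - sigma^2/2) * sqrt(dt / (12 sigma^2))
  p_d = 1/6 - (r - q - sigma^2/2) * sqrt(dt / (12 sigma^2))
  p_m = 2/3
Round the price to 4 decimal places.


dt = T/N = 0.500000; dx = sigma*sqrt(3*dt) = 0.416413
u = exp(dx) = 1.516512; d = 1/u = 0.659408
p_u = 0.152378, p_m = 0.666667, p_d = 0.180955
Discount per step: exp(-r*dt) = 0.983144
Stock lattice S(k, j) with j the centered position index:
  k=0: S(0,+0) = 10.6200
  k=1: S(1,-1) = 7.0029; S(1,+0) = 10.6200; S(1,+1) = 16.1054
  k=2: S(2,-2) = 4.6178; S(2,-1) = 7.0029; S(2,+0) = 10.6200; S(2,+1) = 16.1054; S(2,+2) = 24.4240
  k=3: S(3,-3) = 3.0450; S(3,-2) = 4.6178; S(3,-1) = 7.0029; S(3,+0) = 10.6200; S(3,+1) = 16.1054; S(3,+2) = 24.4240; S(3,+3) = 37.0393
Terminal payoffs V(N, j) = max(K - S_T, 0):
  V(3,-3) = 6.635005; V(3,-2) = 5.062227; V(3,-1) = 2.677090; V(3,+0) = 0.000000; V(3,+1) = 0.000000; V(3,+2) = 0.000000; V(3,+3) = 0.000000
Backward induction: V(k, j) = exp(-r*dt) * [p_u * V(k+1, j+1) + p_m * V(k+1, j) + p_d * V(k+1, j-1)]
  V(2,-2) = exp(-r*dt) * [p_u*2.677090 + p_m*5.062227 + p_d*6.635005] = 4.899386
  V(2,-1) = exp(-r*dt) * [p_u*0.000000 + p_m*2.677090 + p_d*5.062227] = 2.655239
  V(2,+0) = exp(-r*dt) * [p_u*0.000000 + p_m*0.000000 + p_d*2.677090] = 0.476268
  V(2,+1) = exp(-r*dt) * [p_u*0.000000 + p_m*0.000000 + p_d*0.000000] = 0.000000
  V(2,+2) = exp(-r*dt) * [p_u*0.000000 + p_m*0.000000 + p_d*0.000000] = 0.000000
  V(1,-1) = exp(-r*dt) * [p_u*0.476268 + p_m*2.655239 + p_d*4.899386] = 2.683296
  V(1,+0) = exp(-r*dt) * [p_u*0.000000 + p_m*0.476268 + p_d*2.655239] = 0.784541
  V(1,+1) = exp(-r*dt) * [p_u*0.000000 + p_m*0.000000 + p_d*0.476268] = 0.084731
  V(0,+0) = exp(-r*dt) * [p_u*0.084731 + p_m*0.784541 + p_d*2.683296] = 1.004276

Answer: Price = V(0,0) = 1.0043


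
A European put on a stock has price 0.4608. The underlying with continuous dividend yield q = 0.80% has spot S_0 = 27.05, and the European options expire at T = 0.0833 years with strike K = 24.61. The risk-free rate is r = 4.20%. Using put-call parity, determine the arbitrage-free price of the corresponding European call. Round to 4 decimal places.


Answer: Call price = 2.9687

Derivation:
Put-call parity: C - P = S_0 * exp(-qT) - K * exp(-rT).
S_0 * exp(-qT) = 27.0500 * 0.99933382 = 27.03197988
K * exp(-rT) = 24.6100 * 0.99650751 = 24.52404989
C = P + S*exp(-qT) - K*exp(-rT)
C = 0.4608 + 27.03197988 - 24.52404989 = 2.9687


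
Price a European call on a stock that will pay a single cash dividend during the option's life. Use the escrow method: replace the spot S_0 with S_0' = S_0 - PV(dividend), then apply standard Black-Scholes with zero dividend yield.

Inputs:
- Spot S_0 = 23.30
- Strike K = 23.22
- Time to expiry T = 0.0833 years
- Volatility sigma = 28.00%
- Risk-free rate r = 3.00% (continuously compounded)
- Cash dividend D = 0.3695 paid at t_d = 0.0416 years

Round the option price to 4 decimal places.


Answer: Price = 0.6330

Derivation:
PV(D) = D * exp(-r * t_d) = 0.3695 * 0.99875278 = 0.36903915
S_0' = S_0 - PV(D) = 23.3000 - 0.36903915 = 22.93096085
d1 = (ln(S_0'/K) + (r + sigma^2/2)*T) / (sigma*sqrt(T)) = -0.08367005
d2 = d1 - sigma*sqrt(T) = -0.16448292
exp(-rT) = 0.99750412
N(d1) = 0.46665939; N(d2) = 0.43467550
C = S_0' * N(d1) - K * exp(-rT) * N(d2) = 22.93096085 * 0.46665939 - 23.2200 * 0.99750412 * 0.43467550 = 0.6330


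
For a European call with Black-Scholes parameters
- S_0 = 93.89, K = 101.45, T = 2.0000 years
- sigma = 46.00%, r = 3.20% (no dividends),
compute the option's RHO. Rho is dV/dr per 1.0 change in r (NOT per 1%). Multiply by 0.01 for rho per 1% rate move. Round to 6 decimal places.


d1 = 0.3046059497; d2 = -0.3459322890
phi(d1) = 0.3808571435; exp(-qT) = 1.0000000000; exp(-rT) = 0.9380049995
N(d2) = 0.3646968010
Rho = K*T*exp(-rT)*N(d2) = 101.4500 * 2.0000 * 0.9380049995 * 0.3646968010 = 69.409538

Answer: Rho = 69.409538


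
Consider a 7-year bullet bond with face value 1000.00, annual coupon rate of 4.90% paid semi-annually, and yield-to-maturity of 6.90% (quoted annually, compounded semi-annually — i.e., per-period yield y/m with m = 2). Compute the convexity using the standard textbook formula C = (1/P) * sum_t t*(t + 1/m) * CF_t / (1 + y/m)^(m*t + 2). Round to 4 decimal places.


Answer: Convexity = 39.2906

Derivation:
Coupon per period c = face * coupon_rate / m = 24.500000
Periods per year m = 2; per-period yield y/m = 0.034500
Number of cashflows N = 14
Cashflows (t years, CF_t, discount factor 1/(1+y/m)^(m*t), PV):
  t = 0.5000: CF_t = 24.500000, DF = 0.966651, PV = 23.682939
  t = 1.0000: CF_t = 24.500000, DF = 0.934413, PV = 22.893126
  t = 1.5000: CF_t = 24.500000, DF = 0.903251, PV = 22.129653
  t = 2.0000: CF_t = 24.500000, DF = 0.873128, PV = 21.391641
  t = 2.5000: CF_t = 24.500000, DF = 0.844010, PV = 20.678242
  t = 3.0000: CF_t = 24.500000, DF = 0.815863, PV = 19.988634
  t = 3.5000: CF_t = 24.500000, DF = 0.788654, PV = 19.322024
  t = 4.0000: CF_t = 24.500000, DF = 0.762353, PV = 18.677645
  t = 4.5000: CF_t = 24.500000, DF = 0.736929, PV = 18.054756
  t = 5.0000: CF_t = 24.500000, DF = 0.712353, PV = 17.452640
  t = 5.5000: CF_t = 24.500000, DF = 0.688596, PV = 16.870604
  t = 6.0000: CF_t = 24.500000, DF = 0.665632, PV = 16.307979
  t = 6.5000: CF_t = 24.500000, DF = 0.643433, PV = 15.764117
  t = 7.0000: CF_t = 1024.500000, DF = 0.621975, PV = 637.213595
Price P = sum_t PV_t = 890.427595
Convexity numerator sum_t t*(t + 1/m) * CF_t / (1+y/m)^(m*t + 2):
  t = 0.5000: term = 11.064826
  t = 1.0000: term = 32.087462
  t = 1.5000: term = 62.034725
  t = 2.0000: term = 99.943170
  t = 2.5000: term = 144.915181
  t = 3.0000: term = 196.115276
  t = 3.5000: term = 252.766587
  t = 4.0000: term = 314.147523
  t = 4.5000: term = 379.588597
  t = 5.0000: term = 448.469423
  t = 5.5000: term = 520.215861
  t = 6.0000: term = 594.297306
  t = 6.5000: term = 670.224124
  t = 7.0000: term = 31259.594937
Convexity = (1/P) * sum = 34985.464998 / 890.427595 = 39.290634
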